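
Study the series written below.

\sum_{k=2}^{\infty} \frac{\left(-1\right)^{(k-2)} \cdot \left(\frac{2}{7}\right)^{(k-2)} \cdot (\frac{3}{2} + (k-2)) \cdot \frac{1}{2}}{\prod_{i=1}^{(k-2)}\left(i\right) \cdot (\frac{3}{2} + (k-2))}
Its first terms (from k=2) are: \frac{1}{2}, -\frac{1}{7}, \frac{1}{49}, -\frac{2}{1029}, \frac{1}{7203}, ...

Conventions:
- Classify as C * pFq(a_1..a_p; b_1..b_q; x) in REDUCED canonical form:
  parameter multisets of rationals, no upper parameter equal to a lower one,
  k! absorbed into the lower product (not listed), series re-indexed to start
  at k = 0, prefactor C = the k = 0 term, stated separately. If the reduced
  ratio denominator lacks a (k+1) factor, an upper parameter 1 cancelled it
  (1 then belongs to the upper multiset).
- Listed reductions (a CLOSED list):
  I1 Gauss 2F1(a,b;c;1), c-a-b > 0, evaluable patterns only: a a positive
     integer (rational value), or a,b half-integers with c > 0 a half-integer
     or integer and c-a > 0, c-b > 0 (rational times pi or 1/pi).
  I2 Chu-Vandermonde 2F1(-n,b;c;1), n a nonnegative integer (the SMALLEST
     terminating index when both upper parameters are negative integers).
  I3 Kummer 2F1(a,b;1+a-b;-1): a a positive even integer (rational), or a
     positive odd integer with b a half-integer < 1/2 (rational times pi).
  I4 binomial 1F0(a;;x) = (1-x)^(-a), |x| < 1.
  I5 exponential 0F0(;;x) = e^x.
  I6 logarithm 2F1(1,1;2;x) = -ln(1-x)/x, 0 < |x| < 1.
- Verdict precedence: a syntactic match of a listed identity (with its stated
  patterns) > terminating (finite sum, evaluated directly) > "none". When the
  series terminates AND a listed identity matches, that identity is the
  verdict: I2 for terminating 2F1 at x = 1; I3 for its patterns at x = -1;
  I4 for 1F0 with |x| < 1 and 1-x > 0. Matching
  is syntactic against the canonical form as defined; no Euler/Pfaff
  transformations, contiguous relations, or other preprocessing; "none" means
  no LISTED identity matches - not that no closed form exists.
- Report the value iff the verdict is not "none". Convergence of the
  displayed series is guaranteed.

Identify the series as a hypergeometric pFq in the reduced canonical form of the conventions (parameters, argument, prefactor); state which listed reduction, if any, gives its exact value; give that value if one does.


Prefactor \frac{1}{2}, argument -\frac{2}{7}: 0F0 with upper {-} over lower {-}. Verdict: this is the exponential series (I5) (the 0F0 exponential series at x = -\frac{2}{7}). Exact value: \frac{1}{2} \cdot e^{-\frac{2}{7}}.

Key observation: with t_0 = \frac{1}{2}, the product of the first k integers (prefactor 1/2) is k!.
Step ratio: r(k) = -\frac{2}{7} * 1 / [(k+1)] - rational in k, leading ratio -\frac{2}{7}; with t_0 = \frac{1}{2}, classification follows.


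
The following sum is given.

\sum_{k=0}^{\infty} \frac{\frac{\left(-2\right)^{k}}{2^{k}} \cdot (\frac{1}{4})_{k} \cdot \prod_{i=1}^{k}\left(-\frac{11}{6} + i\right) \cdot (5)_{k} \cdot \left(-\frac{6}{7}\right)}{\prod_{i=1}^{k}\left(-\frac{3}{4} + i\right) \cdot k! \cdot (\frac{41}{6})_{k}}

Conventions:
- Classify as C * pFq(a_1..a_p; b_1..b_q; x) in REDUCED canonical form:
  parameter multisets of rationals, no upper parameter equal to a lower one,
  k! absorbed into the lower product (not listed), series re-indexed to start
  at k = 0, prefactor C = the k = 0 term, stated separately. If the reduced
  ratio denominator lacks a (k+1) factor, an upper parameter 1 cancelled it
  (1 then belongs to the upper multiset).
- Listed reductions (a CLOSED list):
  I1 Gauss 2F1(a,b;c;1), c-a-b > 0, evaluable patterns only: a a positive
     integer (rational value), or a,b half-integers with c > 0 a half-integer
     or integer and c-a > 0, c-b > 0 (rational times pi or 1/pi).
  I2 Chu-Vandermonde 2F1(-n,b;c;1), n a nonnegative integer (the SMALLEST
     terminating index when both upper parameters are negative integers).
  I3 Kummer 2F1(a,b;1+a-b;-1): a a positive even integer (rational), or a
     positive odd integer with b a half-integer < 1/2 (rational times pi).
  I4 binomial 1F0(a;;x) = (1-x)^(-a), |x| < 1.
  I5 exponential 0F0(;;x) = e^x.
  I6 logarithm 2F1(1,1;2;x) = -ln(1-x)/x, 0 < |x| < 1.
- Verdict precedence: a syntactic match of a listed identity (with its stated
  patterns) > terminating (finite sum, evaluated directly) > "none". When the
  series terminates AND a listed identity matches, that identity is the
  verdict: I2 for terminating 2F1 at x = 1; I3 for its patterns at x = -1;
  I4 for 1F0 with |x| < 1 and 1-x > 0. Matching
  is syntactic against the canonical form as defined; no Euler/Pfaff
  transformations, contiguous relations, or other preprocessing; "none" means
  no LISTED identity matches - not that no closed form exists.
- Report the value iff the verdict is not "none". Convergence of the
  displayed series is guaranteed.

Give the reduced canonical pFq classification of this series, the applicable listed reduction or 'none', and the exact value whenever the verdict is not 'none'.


At argument -1: a 2F1 with upper {-\frac{5}{6}, 5}, lower {\frac{41}{6}}, scaled by C = -\frac{6}{7}. Verdict: none here - no I1-I6 shape fits x = -1 with lower {\frac{41}{6}}.

The tell: with t_0 = -\frac{6}{7}, the two k-th powers (C = -6/7) combine into one argument.
Term ratio: r(k) = -1 * (k-\frac{5}{6}) (k+5) / [(k+\frac{41}{6}) (k+1)] ; factor over Q: parameters, x = -1, and C = -\frac{6}{7}.


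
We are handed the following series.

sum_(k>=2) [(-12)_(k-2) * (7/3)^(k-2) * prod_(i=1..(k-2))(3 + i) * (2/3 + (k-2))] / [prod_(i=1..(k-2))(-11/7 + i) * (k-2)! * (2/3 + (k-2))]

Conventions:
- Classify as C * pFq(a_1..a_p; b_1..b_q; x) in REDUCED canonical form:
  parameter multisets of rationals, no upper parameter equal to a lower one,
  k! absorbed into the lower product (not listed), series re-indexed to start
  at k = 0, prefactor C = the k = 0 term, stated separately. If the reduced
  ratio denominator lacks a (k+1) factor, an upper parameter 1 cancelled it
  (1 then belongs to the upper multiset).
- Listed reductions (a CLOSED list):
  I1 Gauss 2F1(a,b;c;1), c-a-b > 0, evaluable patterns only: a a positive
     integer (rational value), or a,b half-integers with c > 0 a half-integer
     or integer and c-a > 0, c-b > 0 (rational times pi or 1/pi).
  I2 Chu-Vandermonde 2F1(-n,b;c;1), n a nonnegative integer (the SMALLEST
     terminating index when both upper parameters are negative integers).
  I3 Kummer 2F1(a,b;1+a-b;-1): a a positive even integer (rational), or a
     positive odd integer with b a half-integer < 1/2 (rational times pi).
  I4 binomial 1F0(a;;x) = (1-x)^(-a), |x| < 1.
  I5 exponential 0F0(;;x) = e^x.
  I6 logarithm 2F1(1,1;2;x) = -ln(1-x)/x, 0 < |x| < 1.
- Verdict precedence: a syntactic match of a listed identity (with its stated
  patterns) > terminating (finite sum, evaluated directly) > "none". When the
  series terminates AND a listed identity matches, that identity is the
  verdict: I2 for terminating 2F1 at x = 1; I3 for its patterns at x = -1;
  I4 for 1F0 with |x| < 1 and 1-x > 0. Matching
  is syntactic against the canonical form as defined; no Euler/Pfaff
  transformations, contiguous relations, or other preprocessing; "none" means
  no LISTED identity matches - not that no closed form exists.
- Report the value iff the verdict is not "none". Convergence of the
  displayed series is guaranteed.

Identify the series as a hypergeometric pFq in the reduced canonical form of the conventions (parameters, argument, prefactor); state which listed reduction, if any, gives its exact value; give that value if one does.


Classification (C = 1): 2F1 with upper {-12, 4}, lower {-4/7}, argument x = 7/3. Verdict: terminating - upper parameter -12 makes this a finite sum (last index 12), evaluated exactly. Its exact value is -6205992866147783776136/297945957179403.

Structural cue: t_0 = 1 here, and the running product (C = 1, x = 7/3) telescopes to a rising factorial.
Adjacent-term ratio: r(k) = (7/3) * (k-12) (k+4) / [(k-4/7) (k+1)] - rational; roots negated = parameters, x = (7/3), C = 1.


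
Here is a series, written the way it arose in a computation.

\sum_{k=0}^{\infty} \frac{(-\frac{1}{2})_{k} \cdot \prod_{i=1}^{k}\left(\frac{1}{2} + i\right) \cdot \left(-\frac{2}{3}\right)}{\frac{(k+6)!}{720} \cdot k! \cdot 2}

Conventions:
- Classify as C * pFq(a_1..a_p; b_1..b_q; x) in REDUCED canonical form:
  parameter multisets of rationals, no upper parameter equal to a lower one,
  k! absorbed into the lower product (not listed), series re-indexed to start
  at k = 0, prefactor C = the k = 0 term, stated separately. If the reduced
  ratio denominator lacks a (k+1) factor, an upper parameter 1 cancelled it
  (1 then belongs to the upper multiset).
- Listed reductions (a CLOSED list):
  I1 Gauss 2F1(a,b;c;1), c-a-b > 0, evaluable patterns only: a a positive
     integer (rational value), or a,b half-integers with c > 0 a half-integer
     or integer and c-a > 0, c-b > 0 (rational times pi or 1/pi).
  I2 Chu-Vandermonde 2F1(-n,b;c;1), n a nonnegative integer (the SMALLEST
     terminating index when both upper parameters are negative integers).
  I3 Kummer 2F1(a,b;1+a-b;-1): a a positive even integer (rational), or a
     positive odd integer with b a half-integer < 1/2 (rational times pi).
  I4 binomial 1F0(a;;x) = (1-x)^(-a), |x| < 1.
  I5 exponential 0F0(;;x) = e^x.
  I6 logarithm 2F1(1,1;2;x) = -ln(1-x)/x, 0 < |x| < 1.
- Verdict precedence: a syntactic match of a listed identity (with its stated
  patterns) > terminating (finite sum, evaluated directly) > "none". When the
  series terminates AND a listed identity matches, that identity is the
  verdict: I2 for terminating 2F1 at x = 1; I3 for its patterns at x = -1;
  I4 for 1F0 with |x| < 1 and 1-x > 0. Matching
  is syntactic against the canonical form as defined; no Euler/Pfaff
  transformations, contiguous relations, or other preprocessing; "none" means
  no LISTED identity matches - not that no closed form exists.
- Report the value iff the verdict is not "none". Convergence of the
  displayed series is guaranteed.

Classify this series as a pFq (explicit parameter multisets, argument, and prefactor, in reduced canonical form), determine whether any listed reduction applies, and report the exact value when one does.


Key observation: t_0 = -\frac{1}{3} here, and the denominator's factorial ratio (C = -1/3) is a lower Pochhammer.
Consecutive-term ratio: r(k) = 1 * (k-\frac{1}{2}) (k+\frac{3}{2}) / [(k+7) (k+1)] - rational in k. x = 1; t_0 = -\frac{1}{3}; negate the roots.

This is -\frac{1}{3} * 2F1(-\frac{1}{2}, \frac{3}{2}; 7; 1) in reduced canonical form. Verdict (x = 1): the half-integer Gauss pattern (I1) applies (x = 1; upper {-\frac{1}{2}, \frac{3}{2}} half-integers, c = 7 in the evaluable pattern). Its exact value is \left(-\frac{524288}{567567}\right) / \pi.


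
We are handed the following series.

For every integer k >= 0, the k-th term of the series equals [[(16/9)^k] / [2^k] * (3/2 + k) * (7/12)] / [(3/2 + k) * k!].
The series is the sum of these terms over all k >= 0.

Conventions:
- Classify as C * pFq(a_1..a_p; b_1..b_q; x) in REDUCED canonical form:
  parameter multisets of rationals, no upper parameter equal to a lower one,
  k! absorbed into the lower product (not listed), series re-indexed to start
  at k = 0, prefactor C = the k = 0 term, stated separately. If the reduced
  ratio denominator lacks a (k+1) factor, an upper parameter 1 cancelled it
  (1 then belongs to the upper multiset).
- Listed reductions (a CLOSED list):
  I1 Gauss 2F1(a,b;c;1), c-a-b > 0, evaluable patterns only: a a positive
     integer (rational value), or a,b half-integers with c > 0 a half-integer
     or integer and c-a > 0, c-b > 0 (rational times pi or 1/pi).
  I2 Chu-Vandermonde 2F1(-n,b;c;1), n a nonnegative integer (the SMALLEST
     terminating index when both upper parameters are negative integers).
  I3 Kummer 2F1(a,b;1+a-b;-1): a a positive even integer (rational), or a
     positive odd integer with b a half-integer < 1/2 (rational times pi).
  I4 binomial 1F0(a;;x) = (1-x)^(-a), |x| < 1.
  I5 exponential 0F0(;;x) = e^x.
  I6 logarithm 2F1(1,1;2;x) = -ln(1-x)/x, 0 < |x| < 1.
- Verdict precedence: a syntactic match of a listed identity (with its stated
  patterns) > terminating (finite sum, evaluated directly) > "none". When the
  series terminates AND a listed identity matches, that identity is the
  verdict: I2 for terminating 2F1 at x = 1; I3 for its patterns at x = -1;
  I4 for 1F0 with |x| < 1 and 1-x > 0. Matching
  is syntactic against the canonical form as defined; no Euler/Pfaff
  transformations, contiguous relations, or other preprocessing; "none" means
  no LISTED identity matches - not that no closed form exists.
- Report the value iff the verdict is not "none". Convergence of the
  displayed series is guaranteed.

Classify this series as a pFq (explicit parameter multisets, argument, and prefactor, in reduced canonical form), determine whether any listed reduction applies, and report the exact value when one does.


Canonical form: C = 7/12 times 0F0 with upper {-}, lower {-}, x = 8/9. Verdict (x = 8/9): exponential (I5) applies (the 0F0 exponential series at x = 8/9). Its exact value is (7/12) * e^(8/9).

Structural cue: x = (8/9) and the factor k + 3/2 cancels (top and bottom), leaving prefactor 7/12.
Step ratio: r(k) = (8/9) * 1 / [(k+1)] - rational in k, leading ratio (8/9); with t_0 = 7/12, classification follows.


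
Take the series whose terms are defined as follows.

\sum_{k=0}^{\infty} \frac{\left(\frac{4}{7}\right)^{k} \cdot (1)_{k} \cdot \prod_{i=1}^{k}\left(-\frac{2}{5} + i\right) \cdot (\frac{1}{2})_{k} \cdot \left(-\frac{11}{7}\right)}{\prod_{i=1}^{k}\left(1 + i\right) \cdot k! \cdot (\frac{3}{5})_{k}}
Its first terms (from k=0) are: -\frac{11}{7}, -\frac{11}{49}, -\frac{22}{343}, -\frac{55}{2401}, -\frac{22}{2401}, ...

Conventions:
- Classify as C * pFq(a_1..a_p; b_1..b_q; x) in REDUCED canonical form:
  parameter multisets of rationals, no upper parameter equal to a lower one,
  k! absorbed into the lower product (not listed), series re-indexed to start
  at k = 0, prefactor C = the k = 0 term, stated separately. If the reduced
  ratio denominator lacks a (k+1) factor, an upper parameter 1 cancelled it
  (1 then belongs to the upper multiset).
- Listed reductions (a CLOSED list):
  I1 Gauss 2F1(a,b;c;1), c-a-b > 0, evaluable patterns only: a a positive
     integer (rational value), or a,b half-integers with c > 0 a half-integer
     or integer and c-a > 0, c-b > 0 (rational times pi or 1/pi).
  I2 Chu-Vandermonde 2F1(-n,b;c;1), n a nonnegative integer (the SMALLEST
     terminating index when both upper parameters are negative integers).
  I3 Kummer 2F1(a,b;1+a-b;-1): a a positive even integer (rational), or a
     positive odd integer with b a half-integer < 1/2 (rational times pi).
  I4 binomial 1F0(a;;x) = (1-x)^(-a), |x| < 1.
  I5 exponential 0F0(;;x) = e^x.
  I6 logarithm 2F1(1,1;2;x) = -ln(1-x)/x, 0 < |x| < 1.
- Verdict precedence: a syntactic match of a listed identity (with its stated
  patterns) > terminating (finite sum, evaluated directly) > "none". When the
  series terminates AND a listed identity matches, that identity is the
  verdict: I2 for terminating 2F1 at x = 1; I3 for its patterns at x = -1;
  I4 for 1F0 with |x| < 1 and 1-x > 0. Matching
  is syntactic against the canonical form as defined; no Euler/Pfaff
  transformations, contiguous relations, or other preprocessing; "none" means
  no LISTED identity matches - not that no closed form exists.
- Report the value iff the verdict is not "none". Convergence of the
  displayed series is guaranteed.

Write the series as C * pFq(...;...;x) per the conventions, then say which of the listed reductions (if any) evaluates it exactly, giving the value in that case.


Key observation: t_0 being -\frac{11}{7}, the running product (prefactor -11/7) telescopes to a rising factorial.
Consecutive-term ratio: r(k) = \frac{4}{7} * (k+\frac{1}{2}) (k+1) / [(k+2) (k+1)] - rational; roots negated = parameters, x = \frac{4}{7}, C = -\frac{11}{7}.

Prefactor -\frac{11}{7}, argument \frac{4}{7}: 2F1 with upper {\frac{1}{2}, 1} over lower {2}. Verdict: none - at argument \frac{4}{7} the multisets {\frac{1}{2}, 1} ; {2} match no listed identity.


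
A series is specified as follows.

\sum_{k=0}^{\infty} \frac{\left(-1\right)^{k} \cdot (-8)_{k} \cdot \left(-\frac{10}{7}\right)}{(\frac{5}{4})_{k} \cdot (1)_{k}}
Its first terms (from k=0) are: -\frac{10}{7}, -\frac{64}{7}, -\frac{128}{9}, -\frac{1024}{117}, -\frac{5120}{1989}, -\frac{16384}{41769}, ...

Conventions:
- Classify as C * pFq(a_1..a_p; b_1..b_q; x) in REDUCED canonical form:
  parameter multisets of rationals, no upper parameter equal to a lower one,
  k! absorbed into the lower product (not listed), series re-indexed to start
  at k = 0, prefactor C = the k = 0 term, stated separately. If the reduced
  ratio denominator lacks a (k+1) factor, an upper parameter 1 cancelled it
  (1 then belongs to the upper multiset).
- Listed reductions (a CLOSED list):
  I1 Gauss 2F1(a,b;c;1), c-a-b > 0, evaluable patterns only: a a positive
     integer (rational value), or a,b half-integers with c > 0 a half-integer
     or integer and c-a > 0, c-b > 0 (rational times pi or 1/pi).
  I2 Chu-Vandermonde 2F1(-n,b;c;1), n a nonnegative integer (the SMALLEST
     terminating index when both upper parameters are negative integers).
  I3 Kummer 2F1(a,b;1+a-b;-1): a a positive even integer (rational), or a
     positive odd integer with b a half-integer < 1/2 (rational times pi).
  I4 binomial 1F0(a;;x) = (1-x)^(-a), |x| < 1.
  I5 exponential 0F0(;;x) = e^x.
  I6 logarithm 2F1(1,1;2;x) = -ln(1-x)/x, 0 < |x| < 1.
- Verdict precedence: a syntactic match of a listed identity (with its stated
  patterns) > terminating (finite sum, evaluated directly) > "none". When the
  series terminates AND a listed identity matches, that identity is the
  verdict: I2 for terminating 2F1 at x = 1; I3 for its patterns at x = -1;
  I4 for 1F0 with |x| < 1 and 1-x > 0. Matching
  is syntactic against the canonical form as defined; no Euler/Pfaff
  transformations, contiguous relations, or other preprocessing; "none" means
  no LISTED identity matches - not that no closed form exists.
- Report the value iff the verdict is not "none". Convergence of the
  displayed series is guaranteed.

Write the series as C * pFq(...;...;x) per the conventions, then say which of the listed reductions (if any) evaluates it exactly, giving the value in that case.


Reduced: x = -1, 1F1, upper = {-8}, lower = {\frac{5}{4}}, C = -\frac{10}{7}. Verdict: terminating. (-8)_k vanishes past k = 8, leaving a 9-term sum, computed directly. Value: -\frac{255640732706}{6995263275}.

The tell: with t_0 = -\frac{10}{7}, (1)_k (prefactor -10/7) is k! itself.
Step ratio: r(k) = -1 * (k-8) / [(k+\frac{5}{4}) (k+1)] - poly over poly, x = -1 from leading terms; C = -\frac{10}{7} at k = 0.


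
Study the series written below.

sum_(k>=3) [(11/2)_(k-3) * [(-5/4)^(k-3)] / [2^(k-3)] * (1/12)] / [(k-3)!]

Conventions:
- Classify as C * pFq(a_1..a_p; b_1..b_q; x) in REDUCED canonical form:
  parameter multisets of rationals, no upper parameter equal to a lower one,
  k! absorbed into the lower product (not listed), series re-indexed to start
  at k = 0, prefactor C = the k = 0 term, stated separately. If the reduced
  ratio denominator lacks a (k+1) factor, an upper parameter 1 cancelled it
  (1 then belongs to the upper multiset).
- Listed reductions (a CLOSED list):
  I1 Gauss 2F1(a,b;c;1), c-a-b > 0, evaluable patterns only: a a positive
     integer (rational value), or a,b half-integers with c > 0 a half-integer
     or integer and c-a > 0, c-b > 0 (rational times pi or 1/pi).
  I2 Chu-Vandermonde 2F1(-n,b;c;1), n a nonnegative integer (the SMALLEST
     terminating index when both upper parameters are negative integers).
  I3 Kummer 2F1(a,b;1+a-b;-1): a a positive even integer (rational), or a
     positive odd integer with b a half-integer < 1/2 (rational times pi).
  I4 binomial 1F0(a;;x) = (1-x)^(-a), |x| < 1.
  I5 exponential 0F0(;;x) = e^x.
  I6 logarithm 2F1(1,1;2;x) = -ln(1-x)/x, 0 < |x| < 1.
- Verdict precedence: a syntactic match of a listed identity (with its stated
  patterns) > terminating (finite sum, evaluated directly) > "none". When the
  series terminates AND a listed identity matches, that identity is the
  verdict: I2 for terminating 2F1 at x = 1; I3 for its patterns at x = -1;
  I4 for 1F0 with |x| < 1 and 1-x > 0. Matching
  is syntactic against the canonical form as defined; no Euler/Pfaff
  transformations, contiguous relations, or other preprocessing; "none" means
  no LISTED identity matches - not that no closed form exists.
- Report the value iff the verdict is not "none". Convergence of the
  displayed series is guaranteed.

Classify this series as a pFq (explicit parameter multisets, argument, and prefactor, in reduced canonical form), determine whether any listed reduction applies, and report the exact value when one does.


Classification (C = 1/12): 1F0 with upper {11/2}, lower {-}, argument x = -5/8. Verdict: binomial (I4) applies (the 1F0 binomial series: exponent -11/2, x = -5/8). Sum: (1/12) * (13/8)^(-11/2).

First insight: t_0 = 1/12 here, and the two k-th powers (C = 1/12, x = -5/8) combine into one argument.
Term ratio: r(k) = (-5/8) * (k+11/2) / [(k+1)] - rational in k. x = (-5/8); t_0 = 1/12; negate the roots.


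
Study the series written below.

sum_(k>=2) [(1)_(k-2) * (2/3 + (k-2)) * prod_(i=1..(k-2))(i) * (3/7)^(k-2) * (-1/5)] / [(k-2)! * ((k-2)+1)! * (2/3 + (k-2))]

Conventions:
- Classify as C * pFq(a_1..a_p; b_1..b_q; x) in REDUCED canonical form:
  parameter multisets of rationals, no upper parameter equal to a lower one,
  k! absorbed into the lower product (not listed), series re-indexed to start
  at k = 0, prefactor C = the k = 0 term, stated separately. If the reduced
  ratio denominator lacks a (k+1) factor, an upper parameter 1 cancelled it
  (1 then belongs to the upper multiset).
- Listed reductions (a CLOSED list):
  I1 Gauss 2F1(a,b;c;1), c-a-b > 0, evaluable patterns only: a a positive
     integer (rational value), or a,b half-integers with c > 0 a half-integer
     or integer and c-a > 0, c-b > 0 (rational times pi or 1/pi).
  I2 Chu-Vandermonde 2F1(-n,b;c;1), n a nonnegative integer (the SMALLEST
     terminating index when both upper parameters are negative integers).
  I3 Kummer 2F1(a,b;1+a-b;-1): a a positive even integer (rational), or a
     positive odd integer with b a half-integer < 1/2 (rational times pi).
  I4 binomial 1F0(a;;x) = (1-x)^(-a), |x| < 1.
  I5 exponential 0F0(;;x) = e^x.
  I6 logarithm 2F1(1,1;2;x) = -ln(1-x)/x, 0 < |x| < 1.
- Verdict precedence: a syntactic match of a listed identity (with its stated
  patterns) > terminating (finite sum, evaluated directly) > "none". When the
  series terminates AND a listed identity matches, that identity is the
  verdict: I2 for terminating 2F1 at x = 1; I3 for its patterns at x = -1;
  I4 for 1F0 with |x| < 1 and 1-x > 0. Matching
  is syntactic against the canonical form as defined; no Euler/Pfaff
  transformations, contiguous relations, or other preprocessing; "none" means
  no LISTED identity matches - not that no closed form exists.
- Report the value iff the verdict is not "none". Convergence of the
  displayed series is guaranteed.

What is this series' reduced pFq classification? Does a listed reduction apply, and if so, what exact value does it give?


Classification (C = -1/5): 2F1 with upper {1, 1}, lower {2}, argument x = 3/7. Verdict: logarithm (I6) matches (the logarithm: parameters (1,1;2), x = 3/7). Its exact value is (7/15) * ln(4/7).

First insight: from the first term -1/5: the denominator's factorial ratio (C = -1/5, x = 3/7) is a lower Pochhammer.
Adjacent-term ratio: r(k) = (3/7) * (k+1) (k+1) / [(k+2) (k+1)] - rational in k. x = (3/7); t_0 = -1/5; negate the roots.


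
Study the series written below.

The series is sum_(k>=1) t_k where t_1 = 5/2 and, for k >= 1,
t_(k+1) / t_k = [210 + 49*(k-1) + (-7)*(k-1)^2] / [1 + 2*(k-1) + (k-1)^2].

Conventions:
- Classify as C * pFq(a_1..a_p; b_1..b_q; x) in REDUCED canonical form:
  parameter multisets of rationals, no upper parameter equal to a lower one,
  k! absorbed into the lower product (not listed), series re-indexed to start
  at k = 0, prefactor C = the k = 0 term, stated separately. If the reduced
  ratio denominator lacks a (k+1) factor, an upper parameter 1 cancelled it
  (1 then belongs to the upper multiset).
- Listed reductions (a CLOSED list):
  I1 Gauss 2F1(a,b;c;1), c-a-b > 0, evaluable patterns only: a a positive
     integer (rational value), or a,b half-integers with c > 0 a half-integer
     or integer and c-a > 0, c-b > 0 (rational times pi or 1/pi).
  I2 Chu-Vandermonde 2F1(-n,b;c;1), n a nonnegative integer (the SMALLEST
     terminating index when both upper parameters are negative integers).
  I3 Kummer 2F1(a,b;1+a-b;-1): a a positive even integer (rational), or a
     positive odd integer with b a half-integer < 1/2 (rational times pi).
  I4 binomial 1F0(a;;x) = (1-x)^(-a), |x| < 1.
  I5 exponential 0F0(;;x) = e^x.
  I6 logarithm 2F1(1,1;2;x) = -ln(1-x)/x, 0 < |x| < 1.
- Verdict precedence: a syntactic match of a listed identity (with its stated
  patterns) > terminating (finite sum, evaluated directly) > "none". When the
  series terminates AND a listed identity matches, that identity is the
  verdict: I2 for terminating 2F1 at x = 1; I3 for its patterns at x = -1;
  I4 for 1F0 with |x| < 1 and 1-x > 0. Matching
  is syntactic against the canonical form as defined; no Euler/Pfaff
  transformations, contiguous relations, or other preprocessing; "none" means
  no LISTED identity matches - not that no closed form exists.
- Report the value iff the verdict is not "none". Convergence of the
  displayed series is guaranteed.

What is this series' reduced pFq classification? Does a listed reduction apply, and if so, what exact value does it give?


Prefactor 5/2, argument -7: 2F1 with upper {-10, 3} over lower {1}. Verdict: terminating - no listed pattern fits, but -10 in the upper list cuts the series at k = 10; direct evaluation. Value: 142144962560.

The tell: x = (-7) and the expanded ratio factors over Q; prefactor 5/2, roots give parameters.
Term ratio: r(k) = (-7) * (k-10) (k+3) / [(k+1) (k+1)] - rational in k, leading ratio (-7); with t_0 = 5/2, classification follows.


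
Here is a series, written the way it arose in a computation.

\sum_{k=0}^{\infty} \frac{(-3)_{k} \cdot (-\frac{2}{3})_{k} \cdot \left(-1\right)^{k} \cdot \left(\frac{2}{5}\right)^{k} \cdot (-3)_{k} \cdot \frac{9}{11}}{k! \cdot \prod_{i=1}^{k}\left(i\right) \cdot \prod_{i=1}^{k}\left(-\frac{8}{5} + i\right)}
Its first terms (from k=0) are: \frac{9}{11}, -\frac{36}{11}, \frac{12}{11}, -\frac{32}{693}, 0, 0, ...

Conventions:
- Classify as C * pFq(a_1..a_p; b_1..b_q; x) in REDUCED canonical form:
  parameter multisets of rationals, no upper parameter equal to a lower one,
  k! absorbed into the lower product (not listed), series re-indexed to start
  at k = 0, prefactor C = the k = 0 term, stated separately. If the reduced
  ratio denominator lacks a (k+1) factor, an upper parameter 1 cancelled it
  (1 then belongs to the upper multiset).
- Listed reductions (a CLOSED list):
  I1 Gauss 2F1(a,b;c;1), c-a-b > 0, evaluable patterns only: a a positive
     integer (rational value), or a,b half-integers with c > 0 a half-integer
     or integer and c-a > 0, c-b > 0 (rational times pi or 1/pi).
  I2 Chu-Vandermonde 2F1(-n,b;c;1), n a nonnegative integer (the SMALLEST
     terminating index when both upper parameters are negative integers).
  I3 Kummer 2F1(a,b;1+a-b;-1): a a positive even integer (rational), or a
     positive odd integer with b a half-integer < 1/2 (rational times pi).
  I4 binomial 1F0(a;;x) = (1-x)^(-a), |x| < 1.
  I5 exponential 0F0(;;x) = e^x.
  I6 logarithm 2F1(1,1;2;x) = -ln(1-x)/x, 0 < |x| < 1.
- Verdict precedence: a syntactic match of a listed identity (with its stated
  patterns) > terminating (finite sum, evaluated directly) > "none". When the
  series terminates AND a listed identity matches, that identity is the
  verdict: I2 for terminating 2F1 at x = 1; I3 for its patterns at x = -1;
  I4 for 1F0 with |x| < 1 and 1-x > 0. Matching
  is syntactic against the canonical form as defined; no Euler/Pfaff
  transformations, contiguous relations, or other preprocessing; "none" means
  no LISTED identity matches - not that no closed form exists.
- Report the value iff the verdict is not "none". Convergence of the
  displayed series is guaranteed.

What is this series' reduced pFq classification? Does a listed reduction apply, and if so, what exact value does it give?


Prefactor \frac{9}{11}, argument -\frac{2}{5}: 3F2 with upper {-3, -3, -\frac{2}{3}} over lower {-\frac{3}{5}, 1}. Verdict: terminating - upper -3 stops the sum at k = 3; the 4 terms are added exactly. Sum: -\frac{977}{693}.

Structural cue: t_0 being \frac{9}{11}, the (-1)^k factor (C = 9/11) folds into the argument's sign.
Consecutive-term ratio: r(k) = -\frac{2}{5} * (k-3) (k-3) (k-\frac{2}{3}) / [(k-\frac{3}{5}) (k+1) (k+1)] ; factor over Q: parameters, x = -\frac{2}{5}, and C = \frac{9}{11}.


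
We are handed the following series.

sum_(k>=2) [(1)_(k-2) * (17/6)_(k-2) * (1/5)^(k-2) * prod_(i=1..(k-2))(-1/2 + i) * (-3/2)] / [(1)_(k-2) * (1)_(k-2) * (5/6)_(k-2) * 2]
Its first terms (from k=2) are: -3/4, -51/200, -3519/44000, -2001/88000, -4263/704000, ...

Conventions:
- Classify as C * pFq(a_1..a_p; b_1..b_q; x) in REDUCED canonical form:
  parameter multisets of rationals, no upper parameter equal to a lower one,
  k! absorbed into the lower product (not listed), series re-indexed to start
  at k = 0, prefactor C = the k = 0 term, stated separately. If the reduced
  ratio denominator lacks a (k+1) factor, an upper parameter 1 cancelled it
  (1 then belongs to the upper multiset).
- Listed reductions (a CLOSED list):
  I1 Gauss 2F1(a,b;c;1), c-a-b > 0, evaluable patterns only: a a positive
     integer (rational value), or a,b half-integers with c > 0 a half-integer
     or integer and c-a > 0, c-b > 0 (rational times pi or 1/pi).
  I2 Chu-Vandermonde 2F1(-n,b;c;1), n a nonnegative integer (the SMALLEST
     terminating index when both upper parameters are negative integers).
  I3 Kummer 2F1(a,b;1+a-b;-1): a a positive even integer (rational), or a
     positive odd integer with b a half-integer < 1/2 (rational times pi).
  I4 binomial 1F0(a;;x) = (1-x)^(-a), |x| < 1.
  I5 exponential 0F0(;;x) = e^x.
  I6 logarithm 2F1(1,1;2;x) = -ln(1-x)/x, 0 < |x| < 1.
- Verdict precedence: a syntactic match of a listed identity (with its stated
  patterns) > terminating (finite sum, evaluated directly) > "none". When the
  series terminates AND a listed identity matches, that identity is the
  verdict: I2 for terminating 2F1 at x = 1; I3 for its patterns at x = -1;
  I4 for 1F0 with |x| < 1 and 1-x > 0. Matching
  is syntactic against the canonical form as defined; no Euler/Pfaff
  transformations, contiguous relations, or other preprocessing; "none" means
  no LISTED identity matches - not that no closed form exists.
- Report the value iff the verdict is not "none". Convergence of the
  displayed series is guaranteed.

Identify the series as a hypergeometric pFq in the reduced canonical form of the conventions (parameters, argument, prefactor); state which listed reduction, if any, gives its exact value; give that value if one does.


Key step: t_0 = -3/4 here, and (1)_k (prefactor -3/4) is k! itself.
Ratio: r(k) = (1/5) * (k+1/2) (k+17/6) / [(k+5/6) (k+1)] ; factor over Q: parameters, x = (1/5), and C = -3/4.

Prefactor -3/4, argument 1/5: 2F1 with upper {1/2, 17/6} over lower {5/6}. Verdict: none - this 2F1 at x = 1/5 matches no listed pattern, and upper {1/2, 17/6} holds no stopper.


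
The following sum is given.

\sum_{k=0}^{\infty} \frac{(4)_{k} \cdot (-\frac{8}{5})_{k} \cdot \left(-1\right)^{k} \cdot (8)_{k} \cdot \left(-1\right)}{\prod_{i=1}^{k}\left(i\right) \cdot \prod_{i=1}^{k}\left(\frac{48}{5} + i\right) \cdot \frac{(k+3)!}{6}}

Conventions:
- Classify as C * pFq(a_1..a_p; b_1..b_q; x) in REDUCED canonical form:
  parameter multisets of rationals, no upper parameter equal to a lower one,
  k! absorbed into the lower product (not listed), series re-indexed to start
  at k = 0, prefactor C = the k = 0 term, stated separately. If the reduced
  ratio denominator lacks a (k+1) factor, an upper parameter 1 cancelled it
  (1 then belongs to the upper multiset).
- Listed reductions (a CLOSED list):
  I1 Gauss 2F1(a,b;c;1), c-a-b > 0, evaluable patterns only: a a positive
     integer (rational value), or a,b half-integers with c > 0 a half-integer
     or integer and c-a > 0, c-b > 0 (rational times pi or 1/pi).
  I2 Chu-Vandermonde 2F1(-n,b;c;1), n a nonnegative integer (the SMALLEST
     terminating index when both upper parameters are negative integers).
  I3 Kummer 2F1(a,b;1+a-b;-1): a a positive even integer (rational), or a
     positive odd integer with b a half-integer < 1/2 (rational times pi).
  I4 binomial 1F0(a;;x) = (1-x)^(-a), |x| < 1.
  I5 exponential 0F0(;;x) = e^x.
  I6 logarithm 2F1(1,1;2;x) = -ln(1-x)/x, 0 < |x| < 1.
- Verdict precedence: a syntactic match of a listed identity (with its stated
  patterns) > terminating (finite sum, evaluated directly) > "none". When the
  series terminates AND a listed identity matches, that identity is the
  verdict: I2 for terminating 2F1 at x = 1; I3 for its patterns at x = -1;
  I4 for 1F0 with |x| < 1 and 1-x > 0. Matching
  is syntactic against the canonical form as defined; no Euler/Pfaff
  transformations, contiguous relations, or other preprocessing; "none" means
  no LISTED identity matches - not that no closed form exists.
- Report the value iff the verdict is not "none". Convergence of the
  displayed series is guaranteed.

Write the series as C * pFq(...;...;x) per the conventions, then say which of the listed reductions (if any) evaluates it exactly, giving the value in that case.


At argument -1: a 2F1 with upper {-\frac{8}{5}, 8}, lower {\frac{53}{5}}, scaled by C = -1. Verdict: Kummer (I3) matches (x = -1; c = \frac{53}{5} equals 1+a-b for upper {-\frac{8}{5}, 8}: listed pattern). Sum: -\frac{53922}{21875}.

Structural cue: x = -1 and the parameter 4 appears in both the upper and lower lists and cancels.
Step ratio: r(k) = -1 * (k-\frac{8}{5}) (k+8) / [(k+\frac{53}{5}) (k+1)] - rational in k, leading ratio -1; with t_0 = -1, classification follows.


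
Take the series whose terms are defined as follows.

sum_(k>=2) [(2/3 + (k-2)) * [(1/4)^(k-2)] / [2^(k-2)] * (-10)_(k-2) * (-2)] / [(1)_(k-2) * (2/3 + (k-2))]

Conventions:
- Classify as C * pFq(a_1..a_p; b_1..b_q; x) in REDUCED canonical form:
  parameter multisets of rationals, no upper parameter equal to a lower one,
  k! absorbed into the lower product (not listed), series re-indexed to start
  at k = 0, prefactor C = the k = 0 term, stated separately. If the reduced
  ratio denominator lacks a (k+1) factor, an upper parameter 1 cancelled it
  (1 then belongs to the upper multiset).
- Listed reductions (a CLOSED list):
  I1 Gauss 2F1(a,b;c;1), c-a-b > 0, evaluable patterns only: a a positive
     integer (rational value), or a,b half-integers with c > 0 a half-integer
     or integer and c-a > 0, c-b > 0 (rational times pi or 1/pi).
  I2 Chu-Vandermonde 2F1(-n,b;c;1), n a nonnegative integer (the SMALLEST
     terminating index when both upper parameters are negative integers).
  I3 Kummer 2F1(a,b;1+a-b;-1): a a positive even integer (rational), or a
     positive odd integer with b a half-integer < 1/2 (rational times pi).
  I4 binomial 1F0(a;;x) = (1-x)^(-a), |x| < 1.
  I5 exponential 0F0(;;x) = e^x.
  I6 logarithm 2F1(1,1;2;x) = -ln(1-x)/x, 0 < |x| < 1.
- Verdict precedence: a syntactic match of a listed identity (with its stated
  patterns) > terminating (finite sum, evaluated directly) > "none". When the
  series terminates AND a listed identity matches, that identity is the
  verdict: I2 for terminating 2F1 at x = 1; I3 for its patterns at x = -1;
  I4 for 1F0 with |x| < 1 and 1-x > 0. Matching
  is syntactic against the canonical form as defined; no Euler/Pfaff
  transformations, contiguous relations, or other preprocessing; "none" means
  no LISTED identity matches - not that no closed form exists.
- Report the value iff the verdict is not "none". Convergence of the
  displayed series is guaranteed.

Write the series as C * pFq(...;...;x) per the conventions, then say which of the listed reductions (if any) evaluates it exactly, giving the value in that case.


Canonical form: C = -2 times 1F0 with upper {-10}, lower {-}, x = 1/8. Verdict (x = 1/8): the binomial series (I4) applies (the 1F0 binomial series: exponent 10, x = 1/8). Its exact value is -282475249/536870912.

Key step: with t_0 = -2, the two k-th powers (prefactor -2) combine into one argument.
Step ratio: r(k) = (1/8) * (k-10) / [(k+1)] - rational; roots negated = parameters, x = (1/8), C = -2.


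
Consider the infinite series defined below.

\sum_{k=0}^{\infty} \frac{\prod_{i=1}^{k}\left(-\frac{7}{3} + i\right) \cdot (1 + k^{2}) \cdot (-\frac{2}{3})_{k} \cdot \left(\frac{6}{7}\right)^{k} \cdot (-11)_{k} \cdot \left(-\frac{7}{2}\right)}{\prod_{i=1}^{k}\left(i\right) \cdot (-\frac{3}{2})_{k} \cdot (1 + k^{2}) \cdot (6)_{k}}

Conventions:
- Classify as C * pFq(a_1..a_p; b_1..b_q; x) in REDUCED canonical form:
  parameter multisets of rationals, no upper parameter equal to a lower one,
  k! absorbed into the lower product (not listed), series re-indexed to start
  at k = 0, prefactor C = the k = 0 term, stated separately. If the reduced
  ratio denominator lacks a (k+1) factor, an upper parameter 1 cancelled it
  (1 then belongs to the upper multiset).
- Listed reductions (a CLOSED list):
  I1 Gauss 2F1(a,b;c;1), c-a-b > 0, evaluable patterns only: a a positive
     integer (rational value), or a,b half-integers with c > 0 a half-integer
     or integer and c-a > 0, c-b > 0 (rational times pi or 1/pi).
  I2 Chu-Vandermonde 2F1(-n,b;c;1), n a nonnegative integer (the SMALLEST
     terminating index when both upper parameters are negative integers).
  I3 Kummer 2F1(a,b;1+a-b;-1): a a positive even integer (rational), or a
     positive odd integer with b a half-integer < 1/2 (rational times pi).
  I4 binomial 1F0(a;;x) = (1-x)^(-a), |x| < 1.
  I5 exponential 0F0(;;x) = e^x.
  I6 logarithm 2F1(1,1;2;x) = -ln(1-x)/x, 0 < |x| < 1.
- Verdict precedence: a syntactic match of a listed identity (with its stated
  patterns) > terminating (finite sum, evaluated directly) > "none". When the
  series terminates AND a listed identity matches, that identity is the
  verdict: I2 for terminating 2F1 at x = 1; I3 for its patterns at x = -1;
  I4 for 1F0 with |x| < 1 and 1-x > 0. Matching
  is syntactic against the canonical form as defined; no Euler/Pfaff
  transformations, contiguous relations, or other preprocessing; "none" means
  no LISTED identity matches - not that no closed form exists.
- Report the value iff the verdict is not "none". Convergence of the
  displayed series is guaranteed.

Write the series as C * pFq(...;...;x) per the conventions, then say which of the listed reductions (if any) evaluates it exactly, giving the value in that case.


Key step: t_0 = -\frac{7}{2} here, and the running product (C = -7/2, x = 6/7) telescopes to a rising factorial.
Step ratio: r(k) = \frac{6}{7} * (k-11) (k-\frac{4}{3}) (k-\frac{2}{3}) / [(k-\frac{3}{2}) (k+6) (k+1)] - rational in k, leading ratio \frac{6}{7}; with t_0 = -\frac{7}{2}, classification follows.

The series (x = \frac{6}{7}) is 3F2: upper {-11, -\frac{4}{3}, -\frac{2}{3}}, lower {-\frac{3}{2}, 6}, prefactor -\frac{7}{2}. Verdict: terminating. With -11 upstairs the series is a 12-term polynomial sum; evaluated term by term. Sum: -\frac{498048192707620721345}{76824562766779686222}.


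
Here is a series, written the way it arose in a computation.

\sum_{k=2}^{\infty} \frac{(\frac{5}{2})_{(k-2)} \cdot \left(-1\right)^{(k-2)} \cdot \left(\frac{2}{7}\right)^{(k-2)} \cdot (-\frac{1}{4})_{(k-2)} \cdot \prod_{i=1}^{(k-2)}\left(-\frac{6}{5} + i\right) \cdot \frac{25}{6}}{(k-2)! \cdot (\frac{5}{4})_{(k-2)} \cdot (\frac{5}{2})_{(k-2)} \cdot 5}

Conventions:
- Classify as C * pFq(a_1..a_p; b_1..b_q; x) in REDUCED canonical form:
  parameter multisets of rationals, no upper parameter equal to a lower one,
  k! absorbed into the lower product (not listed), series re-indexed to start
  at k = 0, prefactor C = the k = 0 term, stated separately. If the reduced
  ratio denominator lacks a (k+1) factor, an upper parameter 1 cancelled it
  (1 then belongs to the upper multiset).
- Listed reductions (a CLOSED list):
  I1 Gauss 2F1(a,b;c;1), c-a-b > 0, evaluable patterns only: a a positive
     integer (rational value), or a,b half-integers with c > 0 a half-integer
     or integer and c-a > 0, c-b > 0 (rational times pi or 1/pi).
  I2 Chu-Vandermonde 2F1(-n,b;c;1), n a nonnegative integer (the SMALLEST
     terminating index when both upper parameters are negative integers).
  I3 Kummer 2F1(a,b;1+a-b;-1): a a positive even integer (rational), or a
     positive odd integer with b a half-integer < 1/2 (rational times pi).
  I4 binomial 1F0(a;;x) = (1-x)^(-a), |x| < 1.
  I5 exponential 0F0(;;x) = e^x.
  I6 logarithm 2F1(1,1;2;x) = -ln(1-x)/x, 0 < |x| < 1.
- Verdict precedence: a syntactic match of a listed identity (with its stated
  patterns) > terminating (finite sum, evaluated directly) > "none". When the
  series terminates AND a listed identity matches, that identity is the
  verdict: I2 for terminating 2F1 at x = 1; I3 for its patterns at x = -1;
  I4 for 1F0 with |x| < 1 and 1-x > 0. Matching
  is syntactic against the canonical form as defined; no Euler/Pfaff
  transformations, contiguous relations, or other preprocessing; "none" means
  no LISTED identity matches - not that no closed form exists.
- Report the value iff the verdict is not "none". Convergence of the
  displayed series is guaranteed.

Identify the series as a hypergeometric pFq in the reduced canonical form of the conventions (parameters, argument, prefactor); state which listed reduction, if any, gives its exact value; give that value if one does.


This is \frac{5}{6} * 2F1(-\frac{1}{4}, -\frac{1}{5}; \frac{5}{4}; -\frac{2}{7}) in reduced canonical form. Verdict: no listed reduction: x = -\frac{2}{7} and upper {-\frac{1}{4}, -\frac{1}{5}} fail every I1-I6 pattern.

The tell: x = -\frac{2}{7} and the constant factors (C = 5/6) combine into one prefactor.
Term ratio: r(k) = -\frac{2}{7} * (k-\frac{1}{4}) (k-\frac{1}{5}) / [(k+\frac{5}{4}) (k+1)] - rational in k, leading ratio -\frac{2}{7}; with t_0 = \frac{5}{6}, classification follows.
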